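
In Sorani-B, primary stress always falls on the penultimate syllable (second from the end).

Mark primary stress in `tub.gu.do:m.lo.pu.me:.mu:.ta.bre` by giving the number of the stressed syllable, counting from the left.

The word has 9 syllables; the penultimate syllable (second from the end) is syllable 8 (ta).
Primary stress: syllable 8 → tub.gu.do:m.lo.pu.me:.mu:.ˈta.bre.

8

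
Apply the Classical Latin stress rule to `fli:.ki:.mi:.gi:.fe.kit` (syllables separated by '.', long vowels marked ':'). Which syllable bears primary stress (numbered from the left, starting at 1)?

4

Classical Latin: stress the penult if heavy (long vowel or closed), else the antepenult.
Weights: 4 gi: H, 5 fe L, 6 kit H.
The penult (syllable 5, fe) is light, so stress falls on the antepenult (syllable 4, gi:).
Stress on syllable 4: fli:.ki:.mi:.ˈgi:.fe.kit.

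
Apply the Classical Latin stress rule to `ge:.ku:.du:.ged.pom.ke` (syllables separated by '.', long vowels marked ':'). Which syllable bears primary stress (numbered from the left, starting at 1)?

Classical Latin: stress the penult if heavy (long vowel or closed), else the antepenult.
Weights: 4 ged H, 5 pom H, 6 ke L.
The penult (syllable 5, pom) is heavy, so it takes stress.
Stress on syllable 5: ge:.ku:.du:.ged.ˈpom.ke.

5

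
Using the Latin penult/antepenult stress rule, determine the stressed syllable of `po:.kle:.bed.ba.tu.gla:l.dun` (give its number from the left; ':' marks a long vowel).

Classical Latin: stress the penult if heavy (long vowel or closed), else the antepenult.
Weights: 5 tu L, 6 gla:l H, 7 dun H.
The penult (syllable 6, gla:l) is heavy, so it takes stress.
Stress on syllable 6: po:.kle:.bed.ba.tu.ˈgla:l.dun.

6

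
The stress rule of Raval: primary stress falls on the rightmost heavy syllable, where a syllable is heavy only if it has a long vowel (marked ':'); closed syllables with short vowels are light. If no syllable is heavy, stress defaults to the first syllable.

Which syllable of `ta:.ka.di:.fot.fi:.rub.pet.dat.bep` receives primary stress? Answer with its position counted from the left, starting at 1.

5

Weights: 1 ta: H, 2 ka L, 3 di: H, 4 fot L, 5 fi: H, 6 rub L, 7 pet L, 8 dat L, 9 bep L.
Heavy syllables in the domain: 1, 3, 5. The rightmost is syllable 5 (fi:).
Primary stress: syllable 5 → ta:.ka.di:.fot.ˈfi:.rub.pet.dat.bep.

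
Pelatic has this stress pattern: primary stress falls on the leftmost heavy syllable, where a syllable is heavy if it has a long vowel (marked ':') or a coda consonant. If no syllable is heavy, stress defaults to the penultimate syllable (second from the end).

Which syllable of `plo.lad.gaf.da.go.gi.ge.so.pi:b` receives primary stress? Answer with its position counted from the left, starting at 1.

Weights: 1 plo L, 2 lad H, 3 gaf H, 4 da L, 5 go L, 6 gi L, 7 ge L, 8 so L, 9 pi:b H.
Heavy syllables in the domain: 2, 3, 9. The leftmost is syllable 2 (lad).
Primary stress: syllable 2 → plo.ˈlad.gaf.da.go.gi.ge.so.pi:b.

2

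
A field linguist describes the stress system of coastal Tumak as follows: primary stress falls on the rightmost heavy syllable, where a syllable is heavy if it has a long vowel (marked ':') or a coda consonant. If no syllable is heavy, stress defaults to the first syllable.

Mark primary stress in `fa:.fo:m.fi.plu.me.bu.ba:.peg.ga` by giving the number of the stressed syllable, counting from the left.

8

Weights: 1 fa: H, 2 fo:m H, 3 fi L, 4 plu L, 5 me L, 6 bu L, 7 ba: H, 8 peg H, 9 ga L.
Heavy syllables in the domain: 1, 2, 7, 8. The rightmost is syllable 8 (peg).
Primary stress: syllable 8 → fa:.fo:m.fi.plu.me.bu.ba:.ˈpeg.ga.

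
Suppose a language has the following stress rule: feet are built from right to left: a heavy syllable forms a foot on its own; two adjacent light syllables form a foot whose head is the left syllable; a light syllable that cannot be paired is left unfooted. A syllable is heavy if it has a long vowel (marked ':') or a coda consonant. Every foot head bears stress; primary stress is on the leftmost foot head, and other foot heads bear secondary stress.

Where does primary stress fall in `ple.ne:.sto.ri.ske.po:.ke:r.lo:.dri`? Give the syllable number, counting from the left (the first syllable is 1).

Weights: 1 ple L, 2 ne: H, 3 sto L, 4 ri L, 5 ske L, 6 po: H, 7 ke:r H, 8 lo: H, 9 dri L.
Parse right to left (heavy = foot alone; LL = one foot; stranded L unfooted): ple (ˈne:) sto (ˈri.ske) (ˈpo:) (ˈke:r) (ˈlo:) dri.
Foot heads: 2, 4, 6, 7, 8.
Primary stress on the leftmost head = syllable 2.
Primary stress: syllable 2 → ple.ˈne:.sto.ri.ske.po:.ke:r.lo:.dri.

2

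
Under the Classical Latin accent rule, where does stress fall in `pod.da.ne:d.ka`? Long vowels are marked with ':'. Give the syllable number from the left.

3

Classical Latin: stress the penult if heavy (long vowel or closed), else the antepenult.
Weights: 2 da L, 3 ne:d H, 4 ka L.
The penult (syllable 3, ne:d) is heavy, so it takes stress.
Stress on syllable 3: pod.da.ˈne:d.ka.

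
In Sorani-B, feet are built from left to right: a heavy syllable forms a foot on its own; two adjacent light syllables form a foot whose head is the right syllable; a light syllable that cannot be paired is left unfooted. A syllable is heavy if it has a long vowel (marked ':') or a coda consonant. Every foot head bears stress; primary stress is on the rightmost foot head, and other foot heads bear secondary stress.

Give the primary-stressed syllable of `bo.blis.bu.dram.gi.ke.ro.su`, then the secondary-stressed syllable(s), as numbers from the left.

primary 8, secondary 2, 4, 6

Weights: 1 bo L, 2 blis H, 3 bu L, 4 dram H, 5 gi L, 6 ke L, 7 ro L, 8 su L.
Parse left to right (heavy = foot alone; LL = one foot; stranded L unfooted): bo (ˈblis) bu (ˈdram) (gi.ˈke) (ro.ˈsu).
Foot heads: 2, 4, 6, 8.
Primary stress on the rightmost head = syllable 8.
Secondary stress on 2, 4, 6: bo.ˌblis.bu.ˌdram.gi.ˌke.ro.ˈsu.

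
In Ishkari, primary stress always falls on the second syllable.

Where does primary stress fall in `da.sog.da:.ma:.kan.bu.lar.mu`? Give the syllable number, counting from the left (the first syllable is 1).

The word has 8 syllables; the second syllable is syllable 2 (sog).
Primary stress: syllable 2 → da.ˈsog.da:.ma:.kan.bu.lar.mu.

2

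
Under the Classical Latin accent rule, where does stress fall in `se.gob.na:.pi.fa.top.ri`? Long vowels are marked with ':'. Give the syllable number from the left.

6

Classical Latin: stress the penult if heavy (long vowel or closed), else the antepenult.
Weights: 5 fa L, 6 top H, 7 ri L.
The penult (syllable 6, top) is heavy, so it takes stress.
Stress on syllable 6: se.gob.na:.pi.fa.ˈtop.ri.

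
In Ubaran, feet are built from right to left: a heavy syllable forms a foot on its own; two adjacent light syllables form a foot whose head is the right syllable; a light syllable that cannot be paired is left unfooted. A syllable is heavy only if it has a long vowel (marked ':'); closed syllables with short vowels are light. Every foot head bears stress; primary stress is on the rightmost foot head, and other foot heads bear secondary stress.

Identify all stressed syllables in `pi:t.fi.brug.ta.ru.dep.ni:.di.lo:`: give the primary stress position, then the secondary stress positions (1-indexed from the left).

Weights: 1 pi:t H, 2 fi L, 3 brug L, 4 ta L, 5 ru L, 6 dep L, 7 ni: H, 8 di L, 9 lo: H.
Parse right to left (heavy = foot alone; LL = one foot; stranded L unfooted): (ˈpi:t) fi (brug.ˈta) (ru.ˈdep) (ˈni:) di (ˈlo:).
Foot heads: 1, 4, 6, 7, 9.
Primary stress on the rightmost head = syllable 9.
Secondary stress on 1, 4, 6, 7: ˌpi:t.fi.brug.ˌta.ru.ˌdep.ˌni:.di.ˈlo:.

primary 9, secondary 1, 4, 6, 7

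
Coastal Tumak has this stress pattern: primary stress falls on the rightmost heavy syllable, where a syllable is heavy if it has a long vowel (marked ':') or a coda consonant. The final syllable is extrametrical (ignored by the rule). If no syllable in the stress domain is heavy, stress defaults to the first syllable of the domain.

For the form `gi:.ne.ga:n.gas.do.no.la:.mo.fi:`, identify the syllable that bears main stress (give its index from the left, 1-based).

7

The final syllable (9, fi:) is extrametrical; the stress domain is syllables 1–8.
Weights: 1 gi: H, 2 ne L, 3 ga:n H, 4 gas H, 5 do L, 6 no L, 7 la: H, 8 mo L.
Heavy syllables in the domain: 1, 3, 4, 7. The rightmost is syllable 7 (la:).
Primary stress: syllable 7 → gi:.ne.ga:n.gas.do.no.ˈla:.mo.fi:.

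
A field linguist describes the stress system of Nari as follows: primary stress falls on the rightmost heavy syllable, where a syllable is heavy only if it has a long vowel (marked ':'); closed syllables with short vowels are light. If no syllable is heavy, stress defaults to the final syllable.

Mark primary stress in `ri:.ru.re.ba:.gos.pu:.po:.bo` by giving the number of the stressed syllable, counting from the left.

Weights: 1 ri: H, 2 ru L, 3 re L, 4 ba: H, 5 gos L, 6 pu: H, 7 po: H, 8 bo L.
Heavy syllables in the domain: 1, 4, 6, 7. The rightmost is syllable 7 (po:).
Primary stress: syllable 7 → ri:.ru.re.ba:.gos.pu:.ˈpo:.bo.

7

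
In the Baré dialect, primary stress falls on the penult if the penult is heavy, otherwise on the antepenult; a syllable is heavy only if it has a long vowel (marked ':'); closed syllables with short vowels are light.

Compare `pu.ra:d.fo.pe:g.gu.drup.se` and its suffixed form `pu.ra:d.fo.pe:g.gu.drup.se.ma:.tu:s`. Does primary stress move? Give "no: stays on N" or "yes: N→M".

Base `pu.ra:d.fo.pe:g.gu.drup.se` (7 syllables):
  Weights: 5 gu L, 6 drup L, 7 se L.
  The penult (syllable 6, drup) is light, so stress falls on the antepenult (syllable 5, gu).
  → primary stress on syllable 5.
Suffixed `pu.ra:d.fo.pe:g.gu.drup.se.ma:.tu:s` (9 syllables):
  Weights: 7 se L, 8 ma: H, 9 tu:s H.
  The penult (syllable 8, ma:) is heavy, so it takes stress.
  → primary stress on syllable 8.

yes: 5→8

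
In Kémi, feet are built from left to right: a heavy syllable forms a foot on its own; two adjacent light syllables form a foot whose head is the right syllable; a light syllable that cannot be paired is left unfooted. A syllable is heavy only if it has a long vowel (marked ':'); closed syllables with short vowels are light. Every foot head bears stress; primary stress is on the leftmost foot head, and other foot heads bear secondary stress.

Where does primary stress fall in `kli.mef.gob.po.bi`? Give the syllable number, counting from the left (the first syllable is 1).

Weights: 1 kli L, 2 mef L, 3 gob L, 4 po L, 5 bi L.
Parse left to right (heavy = foot alone; LL = one foot; stranded L unfooted): (kli.ˈmef) (gob.ˈpo) bi.
Foot heads: 2, 4.
Primary stress on the leftmost head = syllable 2.
Primary stress: syllable 2 → kli.ˈmef.gob.po.bi.

2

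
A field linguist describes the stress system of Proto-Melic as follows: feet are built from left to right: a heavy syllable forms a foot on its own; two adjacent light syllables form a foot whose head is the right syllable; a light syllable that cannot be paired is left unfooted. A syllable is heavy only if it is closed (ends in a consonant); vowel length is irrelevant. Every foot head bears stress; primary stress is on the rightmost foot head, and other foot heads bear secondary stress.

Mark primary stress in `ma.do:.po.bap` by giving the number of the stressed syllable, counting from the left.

Weights: 1 ma L, 2 do: L, 3 po L, 4 bap H.
Parse left to right (heavy = foot alone; LL = one foot; stranded L unfooted): (ma.ˈdo:) po (ˈbap).
Foot heads: 2, 4.
Primary stress on the rightmost head = syllable 4.
Primary stress: syllable 4 → ma.do:.po.ˈbap.

4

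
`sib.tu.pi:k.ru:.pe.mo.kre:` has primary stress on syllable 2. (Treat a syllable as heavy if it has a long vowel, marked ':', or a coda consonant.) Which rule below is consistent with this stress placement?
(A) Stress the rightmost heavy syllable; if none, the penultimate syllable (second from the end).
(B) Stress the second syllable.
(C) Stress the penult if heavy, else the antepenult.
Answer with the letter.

B

Rule A → syllable 7 (observed: 2).
Rule B → syllable 2 ✓.
Rule C → syllable 5 (observed: 2).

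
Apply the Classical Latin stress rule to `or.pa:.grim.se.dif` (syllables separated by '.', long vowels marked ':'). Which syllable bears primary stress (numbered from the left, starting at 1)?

3

Classical Latin: stress the penult if heavy (long vowel or closed), else the antepenult.
Weights: 3 grim H, 4 se L, 5 dif H.
The penult (syllable 4, se) is light, so stress falls on the antepenult (syllable 3, grim).
Stress on syllable 3: or.pa:.ˈgrim.se.dif.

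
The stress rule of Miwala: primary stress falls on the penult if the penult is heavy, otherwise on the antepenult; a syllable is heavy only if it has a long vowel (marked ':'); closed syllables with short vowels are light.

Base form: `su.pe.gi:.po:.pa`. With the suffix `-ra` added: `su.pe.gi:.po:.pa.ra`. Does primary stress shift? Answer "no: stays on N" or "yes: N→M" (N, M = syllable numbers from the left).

no: stays on 4

Base `su.pe.gi:.po:.pa` (5 syllables):
  Weights: 3 gi: H, 4 po: H, 5 pa L.
  The penult (syllable 4, po:) is heavy, so it takes stress.
  → primary stress on syllable 4.
Suffixed `su.pe.gi:.po:.pa.ra` (6 syllables):
  Weights: 4 po: H, 5 pa L, 6 ra L.
  The penult (syllable 5, pa) is light, so stress falls on the antepenult (syllable 4, po:).
  → primary stress on syllable 4.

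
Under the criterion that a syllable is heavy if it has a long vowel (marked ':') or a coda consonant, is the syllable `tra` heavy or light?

`tra`: short vowel, open (no coda). Short vowel, open → light.

light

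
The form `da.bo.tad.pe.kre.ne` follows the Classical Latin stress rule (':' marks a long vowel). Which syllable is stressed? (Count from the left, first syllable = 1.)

4

Classical Latin: stress the penult if heavy (long vowel or closed), else the antepenult.
Weights: 4 pe L, 5 kre L, 6 ne L.
The penult (syllable 5, kre) is light, so stress falls on the antepenult (syllable 4, pe).
Stress on syllable 4: da.bo.tad.ˈpe.kre.ne.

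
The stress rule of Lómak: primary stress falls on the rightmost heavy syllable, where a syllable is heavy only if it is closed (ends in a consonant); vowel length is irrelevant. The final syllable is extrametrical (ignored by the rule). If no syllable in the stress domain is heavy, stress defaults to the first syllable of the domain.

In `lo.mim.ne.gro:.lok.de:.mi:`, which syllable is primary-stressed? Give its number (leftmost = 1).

The final syllable (7, mi:) is extrametrical; the stress domain is syllables 1–6.
Weights: 1 lo L, 2 mim H, 3 ne L, 4 gro: L, 5 lok H, 6 de: L.
Heavy syllables in the domain: 2, 5. The rightmost is syllable 5 (lok).
Primary stress: syllable 5 → lo.mim.ne.gro:.ˈlok.de:.mi:.

5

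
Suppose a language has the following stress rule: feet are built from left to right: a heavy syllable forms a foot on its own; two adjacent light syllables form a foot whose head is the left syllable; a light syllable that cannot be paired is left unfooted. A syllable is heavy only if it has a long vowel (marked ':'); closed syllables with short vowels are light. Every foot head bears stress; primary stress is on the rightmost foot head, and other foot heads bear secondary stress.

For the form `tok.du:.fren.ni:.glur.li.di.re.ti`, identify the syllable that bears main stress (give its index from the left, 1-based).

7

Weights: 1 tok L, 2 du: H, 3 fren L, 4 ni: H, 5 glur L, 6 li L, 7 di L, 8 re L, 9 ti L.
Parse left to right (heavy = foot alone; LL = one foot; stranded L unfooted): tok (ˈdu:) fren (ˈni:) (ˈglur.li) (ˈdi.re) ti.
Foot heads: 2, 4, 5, 7.
Primary stress on the rightmost head = syllable 7.
Primary stress: syllable 7 → tok.du:.fren.ni:.glur.li.ˈdi.re.ti.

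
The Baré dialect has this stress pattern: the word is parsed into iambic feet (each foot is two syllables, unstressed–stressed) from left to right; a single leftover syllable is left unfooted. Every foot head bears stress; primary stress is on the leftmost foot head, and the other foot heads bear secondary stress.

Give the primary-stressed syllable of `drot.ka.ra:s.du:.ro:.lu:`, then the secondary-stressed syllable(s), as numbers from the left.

Parse left to right into iambic (σˈσ) feet: (drot.ˈka) (ra:s.ˈdu:) (ro:.ˈlu:).
Foot heads (stressed positions): 2, 4, 6.
End Rule Leftmost: primary stress on the leftmost head = syllable 2.
Secondary stress on 4, 6: drot.ˈka.ra:s.ˌdu:.ro:.ˌlu:.

primary 2, secondary 4, 6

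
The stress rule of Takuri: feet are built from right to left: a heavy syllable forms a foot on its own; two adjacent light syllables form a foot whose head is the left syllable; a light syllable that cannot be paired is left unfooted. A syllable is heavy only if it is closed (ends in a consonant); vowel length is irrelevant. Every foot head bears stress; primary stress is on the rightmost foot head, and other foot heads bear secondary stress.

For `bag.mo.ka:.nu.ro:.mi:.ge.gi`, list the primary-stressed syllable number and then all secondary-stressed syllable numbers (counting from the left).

Weights: 1 bag H, 2 mo L, 3 ka: L, 4 nu L, 5 ro: L, 6 mi: L, 7 ge L, 8 gi L.
Parse right to left (heavy = foot alone; LL = one foot; stranded L unfooted): (ˈbag) mo (ˈka:.nu) (ˈro:.mi:) (ˈge.gi).
Foot heads: 1, 3, 5, 7.
Primary stress on the rightmost head = syllable 7.
Secondary stress on 1, 3, 5: ˌbag.mo.ˌka:.nu.ˌro:.mi:.ˈge.gi.

primary 7, secondary 1, 3, 5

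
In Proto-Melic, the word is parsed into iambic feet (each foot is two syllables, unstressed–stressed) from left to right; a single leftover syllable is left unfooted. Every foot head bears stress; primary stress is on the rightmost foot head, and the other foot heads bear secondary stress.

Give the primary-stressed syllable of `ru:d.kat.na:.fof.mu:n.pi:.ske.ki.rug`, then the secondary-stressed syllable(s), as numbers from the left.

Parse left to right into iambic (σˈσ) feet: (ru:d.ˈkat) (na:.ˈfof) (mu:n.ˈpi:) (ske.ˈki) rug. Syllable 9 is left unfooted.
Foot heads (stressed positions): 2, 4, 6, 8.
End Rule Rightmost: primary stress on the rightmost head = syllable 8.
Secondary stress on 2, 4, 6: ru:d.ˌkat.na:.ˌfof.mu:n.ˌpi:.ske.ˈki.rug.

primary 8, secondary 2, 4, 6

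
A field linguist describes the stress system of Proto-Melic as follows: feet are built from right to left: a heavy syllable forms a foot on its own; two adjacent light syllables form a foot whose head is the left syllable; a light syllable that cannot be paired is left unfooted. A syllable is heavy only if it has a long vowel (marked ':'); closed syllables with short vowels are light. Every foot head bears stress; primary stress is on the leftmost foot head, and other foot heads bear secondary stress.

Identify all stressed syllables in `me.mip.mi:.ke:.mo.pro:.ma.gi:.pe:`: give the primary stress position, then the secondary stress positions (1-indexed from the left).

primary 1, secondary 3, 4, 6, 8, 9

Weights: 1 me L, 2 mip L, 3 mi: H, 4 ke: H, 5 mo L, 6 pro: H, 7 ma L, 8 gi: H, 9 pe: H.
Parse right to left (heavy = foot alone; LL = one foot; stranded L unfooted): (ˈme.mip) (ˈmi:) (ˈke:) mo (ˈpro:) ma (ˈgi:) (ˈpe:).
Foot heads: 1, 3, 4, 6, 8, 9.
Primary stress on the leftmost head = syllable 1.
Secondary stress on 3, 4, 6, 8, 9: ˈme.mip.ˌmi:.ˌke:.mo.ˌpro:.ma.ˌgi:.ˌpe:.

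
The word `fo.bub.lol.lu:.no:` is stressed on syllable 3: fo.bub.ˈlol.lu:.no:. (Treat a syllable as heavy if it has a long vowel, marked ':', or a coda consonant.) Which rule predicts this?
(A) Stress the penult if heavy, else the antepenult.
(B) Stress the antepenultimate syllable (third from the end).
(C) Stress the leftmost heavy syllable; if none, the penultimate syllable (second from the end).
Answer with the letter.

B

Rule A → syllable 4 (observed: 3).
Rule B → syllable 3 ✓.
Rule C → syllable 2 (observed: 3).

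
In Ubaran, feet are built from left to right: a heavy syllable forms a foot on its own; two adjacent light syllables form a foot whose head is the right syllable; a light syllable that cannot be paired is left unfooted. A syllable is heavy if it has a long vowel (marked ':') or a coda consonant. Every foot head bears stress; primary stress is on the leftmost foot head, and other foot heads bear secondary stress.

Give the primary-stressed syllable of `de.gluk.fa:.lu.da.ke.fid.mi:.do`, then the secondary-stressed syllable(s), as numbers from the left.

primary 2, secondary 3, 5, 7, 8

Weights: 1 de L, 2 gluk H, 3 fa: H, 4 lu L, 5 da L, 6 ke L, 7 fid H, 8 mi: H, 9 do L.
Parse left to right (heavy = foot alone; LL = one foot; stranded L unfooted): de (ˈgluk) (ˈfa:) (lu.ˈda) ke (ˈfid) (ˈmi:) do.
Foot heads: 2, 3, 5, 7, 8.
Primary stress on the leftmost head = syllable 2.
Secondary stress on 3, 5, 7, 8: de.ˈgluk.ˌfa:.lu.ˌda.ke.ˌfid.ˌmi:.do.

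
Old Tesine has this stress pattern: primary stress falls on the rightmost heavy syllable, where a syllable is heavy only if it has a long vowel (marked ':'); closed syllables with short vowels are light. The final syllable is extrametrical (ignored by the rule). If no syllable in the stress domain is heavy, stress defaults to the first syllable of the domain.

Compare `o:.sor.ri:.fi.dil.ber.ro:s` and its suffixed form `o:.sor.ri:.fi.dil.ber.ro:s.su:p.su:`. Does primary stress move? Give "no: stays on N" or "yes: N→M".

yes: 3→8

Base `o:.sor.ri:.fi.dil.ber.ro:s` (7 syllables):
  The final syllable (7, ro:s) is extrametrical; the stress domain is syllables 1–6.
  Weights: 1 o: H, 2 sor L, 3 ri: H, 4 fi L, 5 dil L, 6 ber L.
  Heavy syllables in the domain: 1, 3. The rightmost is syllable 3 (ri:).
  → primary stress on syllable 3.
Suffixed `o:.sor.ri:.fi.dil.ber.ro:s.su:p.su:` (9 syllables):
  The final syllable (9, su:) is extrametrical; the stress domain is syllables 1–8.
  Weights: 1 o: H, 2 sor L, 3 ri: H, 4 fi L, 5 dil L, 6 ber L, 7 ro:s H, 8 su:p H.
  Heavy syllables in the domain: 1, 3, 7, 8. The rightmost is syllable 8 (su:p).
  → primary stress on syllable 8.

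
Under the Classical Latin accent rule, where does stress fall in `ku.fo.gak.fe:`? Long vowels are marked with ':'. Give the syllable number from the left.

Classical Latin: stress the penult if heavy (long vowel or closed), else the antepenult.
Weights: 2 fo L, 3 gak H, 4 fe: H.
The penult (syllable 3, gak) is heavy, so it takes stress.
Stress on syllable 3: ku.fo.ˈgak.fe:.

3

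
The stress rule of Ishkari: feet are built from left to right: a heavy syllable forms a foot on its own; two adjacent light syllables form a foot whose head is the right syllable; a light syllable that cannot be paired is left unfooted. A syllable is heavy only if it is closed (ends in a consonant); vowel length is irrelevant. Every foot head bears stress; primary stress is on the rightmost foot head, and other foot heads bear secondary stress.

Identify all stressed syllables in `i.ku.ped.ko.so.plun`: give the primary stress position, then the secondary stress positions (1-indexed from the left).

Weights: 1 i L, 2 ku L, 3 ped H, 4 ko L, 5 so L, 6 plun H.
Parse left to right (heavy = foot alone; LL = one foot; stranded L unfooted): (i.ˈku) (ˈped) (ko.ˈso) (ˈplun).
Foot heads: 2, 3, 5, 6.
Primary stress on the rightmost head = syllable 6.
Secondary stress on 2, 3, 5: i.ˌku.ˌped.ko.ˌso.ˈplun.

primary 6, secondary 2, 3, 5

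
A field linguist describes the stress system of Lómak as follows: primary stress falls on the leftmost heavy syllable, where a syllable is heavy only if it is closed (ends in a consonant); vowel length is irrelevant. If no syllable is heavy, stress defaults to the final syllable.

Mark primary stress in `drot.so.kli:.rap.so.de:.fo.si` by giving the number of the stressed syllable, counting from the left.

Weights: 1 drot H, 2 so L, 3 kli: L, 4 rap H, 5 so L, 6 de: L, 7 fo L, 8 si L.
Heavy syllables in the domain: 1, 4. The leftmost is syllable 1 (drot).
Primary stress: syllable 1 → ˈdrot.so.kli:.rap.so.de:.fo.si.

1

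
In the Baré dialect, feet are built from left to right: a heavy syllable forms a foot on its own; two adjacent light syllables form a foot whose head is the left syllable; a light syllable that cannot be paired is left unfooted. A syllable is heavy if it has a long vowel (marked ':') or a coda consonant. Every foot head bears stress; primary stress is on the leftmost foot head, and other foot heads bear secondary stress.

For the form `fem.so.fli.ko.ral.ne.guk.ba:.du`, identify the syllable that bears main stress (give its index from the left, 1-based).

Weights: 1 fem H, 2 so L, 3 fli L, 4 ko L, 5 ral H, 6 ne L, 7 guk H, 8 ba: H, 9 du L.
Parse left to right (heavy = foot alone; LL = one foot; stranded L unfooted): (ˈfem) (ˈso.fli) ko (ˈral) ne (ˈguk) (ˈba:) du.
Foot heads: 1, 2, 5, 7, 8.
Primary stress on the leftmost head = syllable 1.
Primary stress: syllable 1 → ˈfem.so.fli.ko.ral.ne.guk.ba:.du.

1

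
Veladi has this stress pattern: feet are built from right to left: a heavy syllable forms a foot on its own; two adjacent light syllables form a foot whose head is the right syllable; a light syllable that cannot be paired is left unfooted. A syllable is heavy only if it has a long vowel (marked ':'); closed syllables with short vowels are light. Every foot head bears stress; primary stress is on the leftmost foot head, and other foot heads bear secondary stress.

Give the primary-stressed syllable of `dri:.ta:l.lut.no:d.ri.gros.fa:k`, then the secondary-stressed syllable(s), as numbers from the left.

Weights: 1 dri: H, 2 ta:l H, 3 lut L, 4 no:d H, 5 ri L, 6 gros L, 7 fa:k H.
Parse right to left (heavy = foot alone; LL = one foot; stranded L unfooted): (ˈdri:) (ˈta:l) lut (ˈno:d) (ri.ˈgros) (ˈfa:k).
Foot heads: 1, 2, 4, 6, 7.
Primary stress on the leftmost head = syllable 1.
Secondary stress on 2, 4, 6, 7: ˈdri:.ˌta:l.lut.ˌno:d.ri.ˌgros.ˌfa:k.

primary 1, secondary 2, 4, 6, 7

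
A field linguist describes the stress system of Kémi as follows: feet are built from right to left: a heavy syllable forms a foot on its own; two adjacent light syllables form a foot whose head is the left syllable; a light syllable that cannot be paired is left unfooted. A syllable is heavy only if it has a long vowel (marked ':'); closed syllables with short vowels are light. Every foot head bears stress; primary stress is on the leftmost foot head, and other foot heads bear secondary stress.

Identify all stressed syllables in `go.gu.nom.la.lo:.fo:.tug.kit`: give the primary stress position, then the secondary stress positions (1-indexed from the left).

Weights: 1 go L, 2 gu L, 3 nom L, 4 la L, 5 lo: H, 6 fo: H, 7 tug L, 8 kit L.
Parse right to left (heavy = foot alone; LL = one foot; stranded L unfooted): (ˈgo.gu) (ˈnom.la) (ˈlo:) (ˈfo:) (ˈtug.kit).
Foot heads: 1, 3, 5, 6, 7.
Primary stress on the leftmost head = syllable 1.
Secondary stress on 3, 5, 6, 7: ˈgo.gu.ˌnom.la.ˌlo:.ˌfo:.ˌtug.kit.

primary 1, secondary 3, 5, 6, 7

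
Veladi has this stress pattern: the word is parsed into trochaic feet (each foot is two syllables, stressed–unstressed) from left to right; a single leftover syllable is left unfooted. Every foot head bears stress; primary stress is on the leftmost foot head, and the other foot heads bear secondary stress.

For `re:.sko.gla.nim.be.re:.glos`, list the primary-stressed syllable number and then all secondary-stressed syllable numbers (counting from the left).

Parse left to right into trochaic (ˈσσ) feet: (ˈre:.sko) (ˈgla.nim) (ˈbe.re:) glos. Syllable 7 is left unfooted.
Foot heads (stressed positions): 1, 3, 5.
End Rule Leftmost: primary stress on the leftmost head = syllable 1.
Secondary stress on 3, 5: ˈre:.sko.ˌgla.nim.ˌbe.re:.glos.

primary 1, secondary 3, 5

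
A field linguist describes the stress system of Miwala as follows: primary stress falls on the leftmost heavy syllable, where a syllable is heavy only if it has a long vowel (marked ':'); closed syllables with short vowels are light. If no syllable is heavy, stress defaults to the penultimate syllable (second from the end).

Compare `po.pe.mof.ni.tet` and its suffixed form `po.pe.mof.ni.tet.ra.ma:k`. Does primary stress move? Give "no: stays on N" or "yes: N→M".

Base `po.pe.mof.ni.tet` (5 syllables):
  Weights: 1 po L, 2 pe L, 3 mof L, 4 ni L, 5 tet L.
  No heavy syllable in the domain; default to the penultimate syllable (second from the end) = syllable 4.
  → primary stress on syllable 4.
Suffixed `po.pe.mof.ni.tet.ra.ma:k` (7 syllables):
  Weights: 1 po L, 2 pe L, 3 mof L, 4 ni L, 5 tet L, 6 ra L, 7 ma:k H.
  Heavy syllables in the domain: 7. The leftmost is syllable 7 (ma:k).
  → primary stress on syllable 7.

yes: 4→7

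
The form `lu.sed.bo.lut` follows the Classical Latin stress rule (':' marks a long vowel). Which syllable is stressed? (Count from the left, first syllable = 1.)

Classical Latin: stress the penult if heavy (long vowel or closed), else the antepenult.
Weights: 2 sed H, 3 bo L, 4 lut H.
The penult (syllable 3, bo) is light, so stress falls on the antepenult (syllable 2, sed).
Stress on syllable 2: lu.ˈsed.bo.lut.

2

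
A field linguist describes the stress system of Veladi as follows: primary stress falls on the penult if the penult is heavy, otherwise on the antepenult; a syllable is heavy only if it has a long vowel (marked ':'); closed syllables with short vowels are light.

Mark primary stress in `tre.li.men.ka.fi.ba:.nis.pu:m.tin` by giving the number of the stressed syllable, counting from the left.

Weights: 7 nis L, 8 pu:m H, 9 tin L.
The penult (syllable 8, pu:m) is heavy, so it takes stress.
Primary stress: syllable 8 → tre.li.men.ka.fi.ba:.nis.ˈpu:m.tin.

8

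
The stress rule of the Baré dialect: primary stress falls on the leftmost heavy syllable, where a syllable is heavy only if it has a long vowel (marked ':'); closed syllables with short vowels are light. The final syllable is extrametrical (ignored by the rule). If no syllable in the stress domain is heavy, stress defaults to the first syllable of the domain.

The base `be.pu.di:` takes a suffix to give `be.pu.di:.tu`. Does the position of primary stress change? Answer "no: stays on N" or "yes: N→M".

yes: 1→3

Base `be.pu.di:` (3 syllables):
  The final syllable (3, di:) is extrametrical; the stress domain is syllables 1–2.
  Weights: 1 be L, 2 pu L.
  No heavy syllable in the domain; default to the first syllable of the domain = syllable 1.
  → primary stress on syllable 1.
Suffixed `be.pu.di:.tu` (4 syllables):
  The final syllable (4, tu) is extrametrical; the stress domain is syllables 1–3.
  Weights: 1 be L, 2 pu L, 3 di: H.
  Heavy syllables in the domain: 3. The leftmost is syllable 3 (di:).
  → primary stress on syllable 3.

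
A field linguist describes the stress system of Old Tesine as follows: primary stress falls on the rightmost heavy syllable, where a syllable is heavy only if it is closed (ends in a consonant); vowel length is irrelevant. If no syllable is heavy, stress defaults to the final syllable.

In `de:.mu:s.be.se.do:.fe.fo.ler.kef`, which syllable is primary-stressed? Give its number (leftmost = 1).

9

Weights: 1 de: L, 2 mu:s H, 3 be L, 4 se L, 5 do: L, 6 fe L, 7 fo L, 8 ler H, 9 kef H.
Heavy syllables in the domain: 2, 8, 9. The rightmost is syllable 9 (kef).
Primary stress: syllable 9 → de:.mu:s.be.se.do:.fe.fo.ler.ˈkef.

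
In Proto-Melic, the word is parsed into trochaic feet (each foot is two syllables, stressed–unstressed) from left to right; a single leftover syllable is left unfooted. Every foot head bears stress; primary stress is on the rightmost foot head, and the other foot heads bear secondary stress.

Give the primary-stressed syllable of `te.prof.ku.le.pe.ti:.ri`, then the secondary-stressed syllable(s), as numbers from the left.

Parse left to right into trochaic (ˈσσ) feet: (ˈte.prof) (ˈku.le) (ˈpe.ti:) ri. Syllable 7 is left unfooted.
Foot heads (stressed positions): 1, 3, 5.
End Rule Rightmost: primary stress on the rightmost head = syllable 5.
Secondary stress on 1, 3: ˌte.prof.ˌku.le.ˈpe.ti:.ri.

primary 5, secondary 1, 3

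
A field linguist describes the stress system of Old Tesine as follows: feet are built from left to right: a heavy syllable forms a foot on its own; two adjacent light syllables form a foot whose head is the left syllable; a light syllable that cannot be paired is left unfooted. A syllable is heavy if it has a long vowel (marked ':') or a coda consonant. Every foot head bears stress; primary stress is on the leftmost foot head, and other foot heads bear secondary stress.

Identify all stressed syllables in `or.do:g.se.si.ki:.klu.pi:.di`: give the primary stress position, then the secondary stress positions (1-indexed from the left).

primary 1, secondary 2, 3, 5, 7

Weights: 1 or H, 2 do:g H, 3 se L, 4 si L, 5 ki: H, 6 klu L, 7 pi: H, 8 di L.
Parse left to right (heavy = foot alone; LL = one foot; stranded L unfooted): (ˈor) (ˈdo:g) (ˈse.si) (ˈki:) klu (ˈpi:) di.
Foot heads: 1, 2, 3, 5, 7.
Primary stress on the leftmost head = syllable 1.
Secondary stress on 2, 3, 5, 7: ˈor.ˌdo:g.ˌse.si.ˌki:.klu.ˌpi:.di.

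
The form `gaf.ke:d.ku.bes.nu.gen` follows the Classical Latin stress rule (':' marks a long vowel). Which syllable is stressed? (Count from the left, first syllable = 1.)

4

Classical Latin: stress the penult if heavy (long vowel or closed), else the antepenult.
Weights: 4 bes H, 5 nu L, 6 gen H.
The penult (syllable 5, nu) is light, so stress falls on the antepenult (syllable 4, bes).
Stress on syllable 4: gaf.ke:d.ku.ˈbes.nu.gen.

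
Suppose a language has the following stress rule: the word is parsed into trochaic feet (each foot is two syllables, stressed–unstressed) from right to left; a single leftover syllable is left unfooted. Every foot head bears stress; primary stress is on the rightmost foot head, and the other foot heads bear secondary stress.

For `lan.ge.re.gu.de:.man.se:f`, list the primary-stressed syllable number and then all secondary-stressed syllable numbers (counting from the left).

Parse right to left into trochaic (ˈσσ) feet: lan (ˈge.re) (ˈgu.de:) (ˈman.se:f). Syllable 1 is left unfooted.
Foot heads (stressed positions): 2, 4, 6.
End Rule Rightmost: primary stress on the rightmost head = syllable 6.
Secondary stress on 2, 4: lan.ˌge.re.ˌgu.de:.ˈman.se:f.

primary 6, secondary 2, 4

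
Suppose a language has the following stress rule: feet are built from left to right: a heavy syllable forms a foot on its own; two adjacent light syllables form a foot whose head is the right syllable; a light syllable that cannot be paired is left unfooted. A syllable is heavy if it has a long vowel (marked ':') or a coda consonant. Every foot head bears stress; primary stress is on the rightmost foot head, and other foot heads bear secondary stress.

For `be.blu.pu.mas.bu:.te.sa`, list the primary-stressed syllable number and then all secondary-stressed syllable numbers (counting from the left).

Weights: 1 be L, 2 blu L, 3 pu L, 4 mas H, 5 bu: H, 6 te L, 7 sa L.
Parse left to right (heavy = foot alone; LL = one foot; stranded L unfooted): (be.ˈblu) pu (ˈmas) (ˈbu:) (te.ˈsa).
Foot heads: 2, 4, 5, 7.
Primary stress on the rightmost head = syllable 7.
Secondary stress on 2, 4, 5: be.ˌblu.pu.ˌmas.ˌbu:.te.ˈsa.

primary 7, secondary 2, 4, 5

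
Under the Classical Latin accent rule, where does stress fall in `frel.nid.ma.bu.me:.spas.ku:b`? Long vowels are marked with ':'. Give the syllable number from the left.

Classical Latin: stress the penult if heavy (long vowel or closed), else the antepenult.
Weights: 5 me: H, 6 spas H, 7 ku:b H.
The penult (syllable 6, spas) is heavy, so it takes stress.
Stress on syllable 6: frel.nid.ma.bu.me:.ˈspas.ku:b.

6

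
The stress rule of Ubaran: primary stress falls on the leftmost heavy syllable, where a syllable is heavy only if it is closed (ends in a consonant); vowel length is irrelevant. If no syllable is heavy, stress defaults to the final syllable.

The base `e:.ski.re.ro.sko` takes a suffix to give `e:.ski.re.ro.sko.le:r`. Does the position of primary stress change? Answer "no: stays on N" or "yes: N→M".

yes: 5→6

Base `e:.ski.re.ro.sko` (5 syllables):
  Weights: 1 e: L, 2 ski L, 3 re L, 4 ro L, 5 sko L.
  No heavy syllable in the domain; default to the final syllable = syllable 5.
  → primary stress on syllable 5.
Suffixed `e:.ski.re.ro.sko.le:r` (6 syllables):
  Weights: 1 e: L, 2 ski L, 3 re L, 4 ro L, 5 sko L, 6 le:r H.
  Heavy syllables in the domain: 6. The leftmost is syllable 6 (le:r).
  → primary stress on syllable 6.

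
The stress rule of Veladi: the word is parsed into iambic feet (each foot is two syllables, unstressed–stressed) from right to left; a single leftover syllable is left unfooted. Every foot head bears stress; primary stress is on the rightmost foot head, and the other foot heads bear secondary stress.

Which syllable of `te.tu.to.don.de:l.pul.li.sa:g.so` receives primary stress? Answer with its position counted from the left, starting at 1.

Parse right to left into iambic (σˈσ) feet: te (tu.ˈto) (don.ˈde:l) (pul.ˈli) (sa:g.ˈso). Syllable 1 is left unfooted.
Foot heads (stressed positions): 3, 5, 7, 9.
End Rule Rightmost: primary stress on the rightmost head = syllable 9.
Primary stress: syllable 9 → te.tu.to.don.de:l.pul.li.sa:g.ˈso.

9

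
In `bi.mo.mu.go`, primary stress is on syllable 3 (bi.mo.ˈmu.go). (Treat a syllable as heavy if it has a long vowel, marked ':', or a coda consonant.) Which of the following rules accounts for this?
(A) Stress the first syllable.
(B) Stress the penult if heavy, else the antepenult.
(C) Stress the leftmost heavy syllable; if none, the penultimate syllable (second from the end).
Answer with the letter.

C

Rule A → syllable 1 (observed: 3).
Rule B → syllable 2 (observed: 3).
Rule C → syllable 3 ✓.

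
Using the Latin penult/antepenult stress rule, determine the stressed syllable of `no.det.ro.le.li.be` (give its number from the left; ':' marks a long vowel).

Classical Latin: stress the penult if heavy (long vowel or closed), else the antepenult.
Weights: 4 le L, 5 li L, 6 be L.
The penult (syllable 5, li) is light, so stress falls on the antepenult (syllable 4, le).
Stress on syllable 4: no.det.ro.ˈle.li.be.

4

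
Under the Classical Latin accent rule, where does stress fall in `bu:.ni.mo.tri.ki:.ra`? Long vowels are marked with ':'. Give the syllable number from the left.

Classical Latin: stress the penult if heavy (long vowel or closed), else the antepenult.
Weights: 4 tri L, 5 ki: H, 6 ra L.
The penult (syllable 5, ki:) is heavy, so it takes stress.
Stress on syllable 5: bu:.ni.mo.tri.ˈki:.ra.

5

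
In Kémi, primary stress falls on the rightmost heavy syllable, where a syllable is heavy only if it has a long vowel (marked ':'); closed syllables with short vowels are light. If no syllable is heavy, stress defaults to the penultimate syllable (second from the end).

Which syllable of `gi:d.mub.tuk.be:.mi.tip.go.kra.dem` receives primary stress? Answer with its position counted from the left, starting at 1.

Weights: 1 gi:d H, 2 mub L, 3 tuk L, 4 be: H, 5 mi L, 6 tip L, 7 go L, 8 kra L, 9 dem L.
Heavy syllables in the domain: 1, 4. The rightmost is syllable 4 (be:).
Primary stress: syllable 4 → gi:d.mub.tuk.ˈbe:.mi.tip.go.kra.dem.

4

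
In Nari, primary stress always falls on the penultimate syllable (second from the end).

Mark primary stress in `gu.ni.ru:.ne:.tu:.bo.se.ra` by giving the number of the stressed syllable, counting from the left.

7

The word has 8 syllables; the penultimate syllable (second from the end) is syllable 7 (se).
Primary stress: syllable 7 → gu.ni.ru:.ne:.tu:.bo.ˈse.ra.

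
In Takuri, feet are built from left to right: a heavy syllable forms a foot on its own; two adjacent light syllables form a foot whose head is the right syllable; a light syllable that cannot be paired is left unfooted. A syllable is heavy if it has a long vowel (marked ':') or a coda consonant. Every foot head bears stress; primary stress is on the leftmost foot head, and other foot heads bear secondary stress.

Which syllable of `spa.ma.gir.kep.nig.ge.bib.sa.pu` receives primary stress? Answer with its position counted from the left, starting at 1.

2

Weights: 1 spa L, 2 ma L, 3 gir H, 4 kep H, 5 nig H, 6 ge L, 7 bib H, 8 sa L, 9 pu L.
Parse left to right (heavy = foot alone; LL = one foot; stranded L unfooted): (spa.ˈma) (ˈgir) (ˈkep) (ˈnig) ge (ˈbib) (sa.ˈpu).
Foot heads: 2, 3, 4, 5, 7, 9.
Primary stress on the leftmost head = syllable 2.
Primary stress: syllable 2 → spa.ˈma.gir.kep.nig.ge.bib.sa.pu.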